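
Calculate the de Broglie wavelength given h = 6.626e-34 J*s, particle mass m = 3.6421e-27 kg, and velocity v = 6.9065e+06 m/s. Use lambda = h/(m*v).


lambda = h / (m * v)
= 6.626e-34 / (3.6421e-27 * 6.9065e+06)
= 6.626e-34 / 2.5154e-20
= 2.6342e-14 m

2.6342e-14


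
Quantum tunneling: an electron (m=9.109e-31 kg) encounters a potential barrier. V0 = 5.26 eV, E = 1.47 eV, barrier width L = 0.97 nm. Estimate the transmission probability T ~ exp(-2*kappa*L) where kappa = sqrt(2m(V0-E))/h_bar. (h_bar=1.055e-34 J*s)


V0 - E = 3.79 eV = 6.0716e-19 J
kappa = sqrt(2 * m * (V0-E)) / h_bar
= sqrt(2 * 9.109e-31 * 6.0716e-19) / 1.055e-34
= 9.9689e+09 /m
2*kappa*L = 2 * 9.9689e+09 * 0.97e-9
= 19.3397
T = exp(-19.3397) = 3.988968e-09

3.988968e-09


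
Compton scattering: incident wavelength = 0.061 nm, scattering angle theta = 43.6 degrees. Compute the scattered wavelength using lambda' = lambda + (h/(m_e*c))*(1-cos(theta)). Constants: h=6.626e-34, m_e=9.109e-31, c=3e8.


Compton wavelength: h/(m_e*c) = 2.4247e-12 m
d_lambda = 2.4247e-12 * (1 - cos(43.6 deg))
= 2.4247e-12 * 0.275828
= 6.6880e-13 m = 0.000669 nm
lambda' = 0.061 + 0.000669
= 0.061669 nm

0.061669


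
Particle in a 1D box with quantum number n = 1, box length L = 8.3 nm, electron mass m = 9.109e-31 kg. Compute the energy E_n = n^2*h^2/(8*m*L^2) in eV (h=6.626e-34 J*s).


E = n^2 * h^2 / (8 * m * L^2)
= 1^2 * (6.626e-34)^2 / (8 * 9.109e-31 * (8.3e-9)^2)
= 1 * 4.3904e-67 / (8 * 9.109e-31 * 6.8890e-17)
= 8.7455e-22 J
= 0.0055 eV

0.0055


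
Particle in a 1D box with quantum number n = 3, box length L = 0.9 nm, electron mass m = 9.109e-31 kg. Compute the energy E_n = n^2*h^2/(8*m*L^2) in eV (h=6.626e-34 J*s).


E = n^2 * h^2 / (8 * m * L^2)
= 3^2 * (6.626e-34)^2 / (8 * 9.109e-31 * (0.9e-9)^2)
= 9 * 4.3904e-67 / (8 * 9.109e-31 * 8.1000e-19)
= 6.6942e-19 J
= 4.1787 eV

4.1787


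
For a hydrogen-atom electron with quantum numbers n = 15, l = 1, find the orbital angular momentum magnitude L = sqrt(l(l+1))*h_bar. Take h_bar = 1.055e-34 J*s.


L = sqrt(l*(l+1)) * h_bar
= sqrt(1 * 2) * 1.055e-34
= sqrt(2) * 1.055e-34
= 1.4142 * 1.055e-34
= 1.4920e-34 J*s

1.4920e-34


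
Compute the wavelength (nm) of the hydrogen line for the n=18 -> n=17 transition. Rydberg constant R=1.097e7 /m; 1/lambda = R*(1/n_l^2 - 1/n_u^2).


1/lambda = R * (1/n_l^2 - 1/n_u^2)
= 1.097e7 * (1/17^2 - 1/18^2)
= 1.097e7 * (0.00346 - 0.003086)
= 1.097e7 * 0.000374
= 4.1005e+03 /m
lambda = 1 / 4.1005e+03 = 243875.5046 nm

243875.5046


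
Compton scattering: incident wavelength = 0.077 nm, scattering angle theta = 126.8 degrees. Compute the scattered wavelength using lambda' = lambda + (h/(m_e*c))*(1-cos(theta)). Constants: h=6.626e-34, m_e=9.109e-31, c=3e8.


Compton wavelength: h/(m_e*c) = 2.4247e-12 m
d_lambda = 2.4247e-12 * (1 - cos(126.8 deg))
= 2.4247e-12 * 1.599024
= 3.8772e-12 m = 0.003877 nm
lambda' = 0.077 + 0.003877
= 0.080877 nm

0.080877


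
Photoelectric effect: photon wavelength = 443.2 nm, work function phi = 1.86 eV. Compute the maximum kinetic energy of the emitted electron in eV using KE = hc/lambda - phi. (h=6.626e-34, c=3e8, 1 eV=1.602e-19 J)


E_photon = hc / lambda
= (6.626e-34)(3e8) / (443.2e-9)
= 4.4851e-19 J
= 2.7997 eV
KE = E_photon - phi
= 2.7997 - 1.86
= 0.9397 eV

0.9397


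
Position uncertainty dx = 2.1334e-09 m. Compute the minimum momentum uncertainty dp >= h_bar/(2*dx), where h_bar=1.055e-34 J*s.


dp = h_bar / (2 * dx)
= 1.055e-34 / (2 * 2.1334e-09)
= 1.055e-34 / 4.2668e-09
= 2.4726e-26 kg*m/s

2.4726e-26


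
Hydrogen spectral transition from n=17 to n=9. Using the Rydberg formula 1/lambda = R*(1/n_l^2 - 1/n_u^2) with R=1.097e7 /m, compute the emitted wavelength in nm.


1/lambda = R * (1/n_l^2 - 1/n_u^2)
= 1.097e7 * (1/9^2 - 1/17^2)
= 1.097e7 * (0.012346 - 0.00346)
= 1.097e7 * 0.008885
= 9.7474e+04 /m
lambda = 1 / 9.7474e+04 = 10259.1859 nm

10259.1859


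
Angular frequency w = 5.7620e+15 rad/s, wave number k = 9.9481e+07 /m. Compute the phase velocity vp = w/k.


vp = w / k
= 5.7620e+15 / 9.9481e+07
= 5.7921e+07 m/s

5.7921e+07


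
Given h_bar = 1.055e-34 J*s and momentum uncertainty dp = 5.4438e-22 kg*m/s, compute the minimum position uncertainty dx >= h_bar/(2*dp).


dx = h_bar / (2 * dp)
= 1.055e-34 / (2 * 5.4438e-22)
= 1.055e-34 / 1.0888e-21
= 9.6899e-14 m

9.6899e-14


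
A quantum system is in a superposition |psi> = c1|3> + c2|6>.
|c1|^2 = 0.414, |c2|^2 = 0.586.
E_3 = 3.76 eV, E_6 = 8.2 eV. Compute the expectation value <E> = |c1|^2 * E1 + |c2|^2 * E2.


<E> = |c1|^2 * E1 + |c2|^2 * E2
= 0.414 * 3.76 + 0.586 * 8.2
= 1.5566 + 4.8052
= 6.3618 eV

6.3618


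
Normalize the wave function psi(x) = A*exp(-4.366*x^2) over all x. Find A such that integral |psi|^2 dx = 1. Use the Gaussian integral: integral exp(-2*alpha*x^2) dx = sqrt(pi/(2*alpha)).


integral |psi|^2 dx = A^2 * sqrt(pi/(2*alpha)) = 1
A^2 = sqrt(2*alpha/pi)
= sqrt(2 * 4.366 / pi)
= 1.667178
A = sqrt(1.667178)
= 1.2912

1.2912


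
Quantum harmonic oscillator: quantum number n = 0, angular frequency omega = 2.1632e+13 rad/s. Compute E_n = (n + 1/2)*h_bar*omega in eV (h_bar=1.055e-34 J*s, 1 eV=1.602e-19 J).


E = (n + 1/2) * h_bar * omega
= (0 + 0.5) * 1.055e-34 * 2.1632e+13
= 0.5 * 2.2822e-21
= 1.1411e-21 J
= 0.0071 eV

0.0071


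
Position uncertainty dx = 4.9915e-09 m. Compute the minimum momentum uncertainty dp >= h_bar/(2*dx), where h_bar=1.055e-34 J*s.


dp = h_bar / (2 * dx)
= 1.055e-34 / (2 * 4.9915e-09)
= 1.055e-34 / 9.9830e-09
= 1.0568e-26 kg*m/s

1.0568e-26


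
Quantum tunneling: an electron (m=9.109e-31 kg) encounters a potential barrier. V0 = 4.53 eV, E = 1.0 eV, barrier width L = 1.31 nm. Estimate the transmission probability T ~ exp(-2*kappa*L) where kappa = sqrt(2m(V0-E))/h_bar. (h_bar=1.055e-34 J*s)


V0 - E = 3.53 eV = 5.6551e-19 J
kappa = sqrt(2 * m * (V0-E)) / h_bar
= sqrt(2 * 9.109e-31 * 5.6551e-19) / 1.055e-34
= 9.6209e+09 /m
2*kappa*L = 2 * 9.6209e+09 * 1.31e-9
= 25.2068
T = exp(-25.2068) = 1.129338e-11

1.129338e-11


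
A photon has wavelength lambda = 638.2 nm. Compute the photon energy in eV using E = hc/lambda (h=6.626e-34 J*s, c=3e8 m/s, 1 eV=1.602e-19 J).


E = hc / lambda
= (6.626e-34)(3e8) / (638.2e-9)
= 1.9878e-25 / 6.3820e-07
= 3.1147e-19 J
Converting to eV: 3.1147e-19 / 1.602e-19
= 1.9443 eV

1.9443


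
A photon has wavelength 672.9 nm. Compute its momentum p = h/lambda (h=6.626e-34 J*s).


p = h / lambda
= 6.626e-34 / (672.9e-9)
= 6.626e-34 / 6.7290e-07
= 9.8469e-28 kg*m/s

9.8469e-28


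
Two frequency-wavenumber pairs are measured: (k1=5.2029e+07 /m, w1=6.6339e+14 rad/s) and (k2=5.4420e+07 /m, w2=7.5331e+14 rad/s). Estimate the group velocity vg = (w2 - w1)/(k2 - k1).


vg = (w2 - w1) / (k2 - k1)
= (7.5331e+14 - 6.6339e+14) / (5.4420e+07 - 5.2029e+07)
= 8.9920e+13 / 2.3910e+06
= 3.7608e+07 m/s

3.7608e+07


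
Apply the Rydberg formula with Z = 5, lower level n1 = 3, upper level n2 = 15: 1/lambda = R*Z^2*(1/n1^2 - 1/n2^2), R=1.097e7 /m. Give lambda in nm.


1/lambda = R * Z^2 * (1/n1^2 - 1/n2^2)
= 1.097e7 * 5^2 * (1/3^2 - 1/15^2)
= 1.097e7 * 25 * (0.111111 - 0.004444)
= 2.9253e+07 /m
lambda = 1 / 2.9253e+07
= 34.1841 nm

34.1841


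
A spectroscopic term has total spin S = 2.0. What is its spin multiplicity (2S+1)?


Spin multiplicity = 2S + 1
= 2 * 2.0 + 1
= 4.0 + 1
= 5

5


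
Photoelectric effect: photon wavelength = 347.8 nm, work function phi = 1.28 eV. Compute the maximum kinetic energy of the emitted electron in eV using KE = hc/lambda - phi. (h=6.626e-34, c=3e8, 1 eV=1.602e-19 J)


E_photon = hc / lambda
= (6.626e-34)(3e8) / (347.8e-9)
= 5.7154e-19 J
= 3.5676 eV
KE = E_photon - phi
= 3.5676 - 1.28
= 2.2876 eV

2.2876


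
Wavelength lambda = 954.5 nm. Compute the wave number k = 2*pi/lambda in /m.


k = 2 * pi / lambda
= 6.2832 / (954.5e-9)
= 6.2832 / 9.5450e-07
= 6.5827e+06 /m

6.5827e+06


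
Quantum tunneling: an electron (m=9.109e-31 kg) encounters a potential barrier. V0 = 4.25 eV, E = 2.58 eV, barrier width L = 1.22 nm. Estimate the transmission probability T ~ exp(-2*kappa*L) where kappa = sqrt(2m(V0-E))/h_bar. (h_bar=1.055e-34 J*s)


V0 - E = 1.67 eV = 2.6753e-19 J
kappa = sqrt(2 * m * (V0-E)) / h_bar
= sqrt(2 * 9.109e-31 * 2.6753e-19) / 1.055e-34
= 6.6174e+09 /m
2*kappa*L = 2 * 6.6174e+09 * 1.22e-9
= 16.1465
T = exp(-16.1465) = 9.720383e-08

9.720383e-08


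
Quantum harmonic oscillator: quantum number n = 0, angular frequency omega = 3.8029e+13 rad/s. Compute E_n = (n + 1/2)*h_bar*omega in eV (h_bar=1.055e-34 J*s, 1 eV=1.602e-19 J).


E = (n + 1/2) * h_bar * omega
= (0 + 0.5) * 1.055e-34 * 3.8029e+13
= 0.5 * 4.0121e-21
= 2.0060e-21 J
= 0.0125 eV

0.0125


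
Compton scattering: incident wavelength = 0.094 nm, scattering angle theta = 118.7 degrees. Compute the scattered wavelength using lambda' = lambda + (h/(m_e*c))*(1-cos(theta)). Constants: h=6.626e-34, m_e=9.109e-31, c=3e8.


Compton wavelength: h/(m_e*c) = 2.4247e-12 m
d_lambda = 2.4247e-12 * (1 - cos(118.7 deg))
= 2.4247e-12 * 1.480223
= 3.5891e-12 m = 0.003589 nm
lambda' = 0.094 + 0.003589
= 0.097589 nm

0.097589


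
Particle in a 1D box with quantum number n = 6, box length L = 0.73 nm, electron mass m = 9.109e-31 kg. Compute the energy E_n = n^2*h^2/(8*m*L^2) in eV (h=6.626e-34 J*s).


E = n^2 * h^2 / (8 * m * L^2)
= 6^2 * (6.626e-34)^2 / (8 * 9.109e-31 * (0.73e-9)^2)
= 36 * 4.3904e-67 / (8 * 9.109e-31 * 5.3290e-19)
= 4.0700e-18 J
= 25.406 eV

25.406


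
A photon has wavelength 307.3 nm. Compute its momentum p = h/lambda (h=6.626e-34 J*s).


p = h / lambda
= 6.626e-34 / (307.3e-9)
= 6.626e-34 / 3.0730e-07
= 2.1562e-27 kg*m/s

2.1562e-27


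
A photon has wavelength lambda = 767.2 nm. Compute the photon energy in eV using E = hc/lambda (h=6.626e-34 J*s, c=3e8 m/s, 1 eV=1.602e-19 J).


E = hc / lambda
= (6.626e-34)(3e8) / (767.2e-9)
= 1.9878e-25 / 7.6720e-07
= 2.5910e-19 J
Converting to eV: 2.5910e-19 / 1.602e-19
= 1.6173 eV

1.6173


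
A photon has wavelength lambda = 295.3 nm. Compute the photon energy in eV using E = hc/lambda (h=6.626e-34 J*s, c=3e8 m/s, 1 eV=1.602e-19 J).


E = hc / lambda
= (6.626e-34)(3e8) / (295.3e-9)
= 1.9878e-25 / 2.9530e-07
= 6.7315e-19 J
Converting to eV: 6.7315e-19 / 1.602e-19
= 4.2019 eV

4.2019


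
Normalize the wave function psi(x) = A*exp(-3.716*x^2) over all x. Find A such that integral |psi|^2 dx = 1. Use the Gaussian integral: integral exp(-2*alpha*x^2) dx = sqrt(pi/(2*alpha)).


integral |psi|^2 dx = A^2 * sqrt(pi/(2*alpha)) = 1
A^2 = sqrt(2*alpha/pi)
= sqrt(2 * 3.716 / pi)
= 1.538076
A = sqrt(1.538076)
= 1.2402

1.2402


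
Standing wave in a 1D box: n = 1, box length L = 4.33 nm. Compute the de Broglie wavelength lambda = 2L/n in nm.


lambda = 2L / n
= 2 * 4.33 / 1
= 8.66 / 1
= 8.66 nm

8.66


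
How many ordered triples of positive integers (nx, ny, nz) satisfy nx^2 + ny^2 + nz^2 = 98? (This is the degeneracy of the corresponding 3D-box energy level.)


Enumerate all (nx, ny, nz) with nx^2 + ny^2 + nz^2 = 98:
(1,4,9)
(1,9,4)
(3,5,8)
(3,8,5)
(4,1,9)
(4,9,1)
(5,3,8)
(5,8,3)
(8,3,5)
(8,5,3)
(9,1,4)
(9,4,1)
Total degeneracy = 12

12


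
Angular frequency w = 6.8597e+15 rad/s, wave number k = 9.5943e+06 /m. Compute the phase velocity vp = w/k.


vp = w / k
= 6.8597e+15 / 9.5943e+06
= 7.1498e+08 m/s

7.1498e+08


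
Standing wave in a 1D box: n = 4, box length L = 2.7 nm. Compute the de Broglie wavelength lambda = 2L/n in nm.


lambda = 2L / n
= 2 * 2.7 / 4
= 5.4 / 4
= 1.35 nm

1.35


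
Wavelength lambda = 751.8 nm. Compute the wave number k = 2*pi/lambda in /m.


k = 2 * pi / lambda
= 6.2832 / (751.8e-9)
= 6.2832 / 7.5180e-07
= 8.3575e+06 /m

8.3575e+06


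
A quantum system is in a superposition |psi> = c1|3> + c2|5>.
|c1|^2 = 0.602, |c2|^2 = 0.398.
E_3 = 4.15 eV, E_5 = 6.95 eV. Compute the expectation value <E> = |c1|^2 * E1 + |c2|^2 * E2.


<E> = |c1|^2 * E1 + |c2|^2 * E2
= 0.602 * 4.15 + 0.398 * 6.95
= 2.4983 + 2.7661
= 5.2644 eV

5.2644


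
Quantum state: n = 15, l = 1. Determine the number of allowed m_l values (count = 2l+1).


m_l ranges from -l to +l in integer steps
So m_l goes from -1 to +1
Count = 2l + 1 = 2*1 + 1
= 3

3


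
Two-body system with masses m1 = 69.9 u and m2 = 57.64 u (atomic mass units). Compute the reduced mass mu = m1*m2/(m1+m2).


mu = m1 * m2 / (m1 + m2)
= 69.9 * 57.64 / (69.9 + 57.64)
= 4029.036 / 127.54
= 31.5904 u

31.5904


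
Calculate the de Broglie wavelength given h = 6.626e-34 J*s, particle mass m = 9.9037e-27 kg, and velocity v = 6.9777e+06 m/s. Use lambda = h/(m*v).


lambda = h / (m * v)
= 6.626e-34 / (9.9037e-27 * 6.9777e+06)
= 6.626e-34 / 6.9105e-20
= 9.5883e-15 m

9.5883e-15


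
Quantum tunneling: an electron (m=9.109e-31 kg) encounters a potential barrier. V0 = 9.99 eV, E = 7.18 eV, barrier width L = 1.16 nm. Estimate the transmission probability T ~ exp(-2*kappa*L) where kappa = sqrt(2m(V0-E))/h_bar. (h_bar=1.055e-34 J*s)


V0 - E = 2.81 eV = 4.5016e-19 J
kappa = sqrt(2 * m * (V0-E)) / h_bar
= sqrt(2 * 9.109e-31 * 4.5016e-19) / 1.055e-34
= 8.5839e+09 /m
2*kappa*L = 2 * 8.5839e+09 * 1.16e-9
= 19.9145
T = exp(-19.9145) = 2.245045e-09

2.245045e-09


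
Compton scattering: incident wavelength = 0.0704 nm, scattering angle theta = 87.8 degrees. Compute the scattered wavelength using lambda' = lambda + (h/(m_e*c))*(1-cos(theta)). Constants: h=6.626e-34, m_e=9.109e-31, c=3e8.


Compton wavelength: h/(m_e*c) = 2.4247e-12 m
d_lambda = 2.4247e-12 * (1 - cos(87.8 deg))
= 2.4247e-12 * 0.961612
= 2.3316e-12 m = 0.002332 nm
lambda' = 0.0704 + 0.002332
= 0.072732 nm

0.072732


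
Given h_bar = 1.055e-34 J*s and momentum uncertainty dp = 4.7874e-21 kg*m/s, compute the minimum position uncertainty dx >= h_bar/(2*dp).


dx = h_bar / (2 * dp)
= 1.055e-34 / (2 * 4.7874e-21)
= 1.055e-34 / 9.5748e-21
= 1.1019e-14 m

1.1019e-14


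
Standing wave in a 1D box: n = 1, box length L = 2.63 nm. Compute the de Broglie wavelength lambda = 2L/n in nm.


lambda = 2L / n
= 2 * 2.63 / 1
= 5.26 / 1
= 5.26 nm

5.26


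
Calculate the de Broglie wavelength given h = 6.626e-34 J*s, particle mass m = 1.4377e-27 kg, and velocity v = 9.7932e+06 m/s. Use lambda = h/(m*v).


lambda = h / (m * v)
= 6.626e-34 / (1.4377e-27 * 9.7932e+06)
= 6.626e-34 / 1.4080e-20
= 4.7061e-14 m

4.7061e-14


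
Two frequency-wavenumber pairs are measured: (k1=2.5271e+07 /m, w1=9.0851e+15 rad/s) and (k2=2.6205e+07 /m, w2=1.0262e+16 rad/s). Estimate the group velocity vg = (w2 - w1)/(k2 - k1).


vg = (w2 - w1) / (k2 - k1)
= (1.0262e+16 - 9.0851e+15) / (2.6205e+07 - 2.5271e+07)
= 1.1769e+15 / 9.3400e+05
= 1.2601e+09 m/s

1.2601e+09


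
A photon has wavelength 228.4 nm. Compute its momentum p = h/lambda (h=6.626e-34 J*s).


p = h / lambda
= 6.626e-34 / (228.4e-9)
= 6.626e-34 / 2.2840e-07
= 2.9011e-27 kg*m/s

2.9011e-27


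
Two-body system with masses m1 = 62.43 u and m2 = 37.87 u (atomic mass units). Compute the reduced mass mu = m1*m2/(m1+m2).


mu = m1 * m2 / (m1 + m2)
= 62.43 * 37.87 / (62.43 + 37.87)
= 2364.2241 / 100.3
= 23.5715 u

23.5715


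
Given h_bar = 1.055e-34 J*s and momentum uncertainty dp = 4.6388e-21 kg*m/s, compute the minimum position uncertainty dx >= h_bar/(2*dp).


dx = h_bar / (2 * dp)
= 1.055e-34 / (2 * 4.6388e-21)
= 1.055e-34 / 9.2776e-21
= 1.1371e-14 m

1.1371e-14


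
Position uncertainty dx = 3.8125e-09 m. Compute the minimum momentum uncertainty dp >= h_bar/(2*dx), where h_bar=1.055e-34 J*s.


dp = h_bar / (2 * dx)
= 1.055e-34 / (2 * 3.8125e-09)
= 1.055e-34 / 7.6250e-09
= 1.3836e-26 kg*m/s

1.3836e-26


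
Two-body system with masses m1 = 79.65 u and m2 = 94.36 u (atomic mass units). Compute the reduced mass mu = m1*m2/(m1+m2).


mu = m1 * m2 / (m1 + m2)
= 79.65 * 94.36 / (79.65 + 94.36)
= 7515.774 / 174.01
= 43.1916 u

43.1916


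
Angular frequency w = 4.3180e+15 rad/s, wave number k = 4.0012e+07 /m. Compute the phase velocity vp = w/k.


vp = w / k
= 4.3180e+15 / 4.0012e+07
= 1.0792e+08 m/s

1.0792e+08


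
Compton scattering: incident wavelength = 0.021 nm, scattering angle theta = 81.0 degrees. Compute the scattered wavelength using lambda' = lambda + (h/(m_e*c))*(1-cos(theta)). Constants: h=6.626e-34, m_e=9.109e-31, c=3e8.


Compton wavelength: h/(m_e*c) = 2.4247e-12 m
d_lambda = 2.4247e-12 * (1 - cos(81.0 deg))
= 2.4247e-12 * 0.843566
= 2.0454e-12 m = 0.002045 nm
lambda' = 0.021 + 0.002045
= 0.023045 nm

0.023045


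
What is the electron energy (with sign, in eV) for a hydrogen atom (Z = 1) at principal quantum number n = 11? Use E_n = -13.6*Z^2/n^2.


E_n = -13.6 * Z^2 / n^2
= -13.6 * 1^2 / 11^2
= -13.6 * 1 / 121
= -0.1124 eV

-0.1124


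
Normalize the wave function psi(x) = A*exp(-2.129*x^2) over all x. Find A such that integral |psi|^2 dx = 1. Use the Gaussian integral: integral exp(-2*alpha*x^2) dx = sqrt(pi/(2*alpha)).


integral |psi|^2 dx = A^2 * sqrt(pi/(2*alpha)) = 1
A^2 = sqrt(2*alpha/pi)
= sqrt(2 * 2.129 / pi)
= 1.164201
A = sqrt(1.164201)
= 1.079

1.079


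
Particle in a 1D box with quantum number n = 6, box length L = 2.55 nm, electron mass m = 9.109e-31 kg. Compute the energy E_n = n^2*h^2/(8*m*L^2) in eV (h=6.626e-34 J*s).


E = n^2 * h^2 / (8 * m * L^2)
= 6^2 * (6.626e-34)^2 / (8 * 9.109e-31 * (2.55e-9)^2)
= 36 * 4.3904e-67 / (8 * 9.109e-31 * 6.5025e-18)
= 3.3355e-19 J
= 2.0821 eV

2.0821


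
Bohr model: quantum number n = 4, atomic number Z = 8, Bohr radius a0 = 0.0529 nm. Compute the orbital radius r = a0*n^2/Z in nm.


r = a0 * n^2 / Z
= 0.0529 * 4^2 / 8
= 0.0529 * 16 / 8
= 0.1058 nm

0.1058


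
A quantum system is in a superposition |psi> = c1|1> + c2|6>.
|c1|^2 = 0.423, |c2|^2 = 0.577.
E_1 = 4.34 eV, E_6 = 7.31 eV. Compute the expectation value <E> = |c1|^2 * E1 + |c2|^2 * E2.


<E> = |c1|^2 * E1 + |c2|^2 * E2
= 0.423 * 4.34 + 0.577 * 7.31
= 1.8358 + 4.2179
= 6.0537 eV

6.0537


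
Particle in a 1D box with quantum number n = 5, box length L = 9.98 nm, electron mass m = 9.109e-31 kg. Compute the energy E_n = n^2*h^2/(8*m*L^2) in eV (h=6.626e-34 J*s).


E = n^2 * h^2 / (8 * m * L^2)
= 5^2 * (6.626e-34)^2 / (8 * 9.109e-31 * (9.98e-9)^2)
= 25 * 4.3904e-67 / (8 * 9.109e-31 * 9.9600e-17)
= 1.5122e-20 J
= 0.0944 eV

0.0944


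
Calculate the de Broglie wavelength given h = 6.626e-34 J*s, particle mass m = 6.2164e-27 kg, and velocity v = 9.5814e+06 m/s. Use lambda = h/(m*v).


lambda = h / (m * v)
= 6.626e-34 / (6.2164e-27 * 9.5814e+06)
= 6.626e-34 / 5.9562e-20
= 1.1125e-14 m

1.1125e-14


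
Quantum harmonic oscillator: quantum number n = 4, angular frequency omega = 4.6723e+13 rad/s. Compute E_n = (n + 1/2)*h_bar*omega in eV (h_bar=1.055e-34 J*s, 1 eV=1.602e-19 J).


E = (n + 1/2) * h_bar * omega
= (4 + 0.5) * 1.055e-34 * 4.6723e+13
= 4.5 * 4.9293e-21
= 2.2182e-20 J
= 0.1385 eV

0.1385


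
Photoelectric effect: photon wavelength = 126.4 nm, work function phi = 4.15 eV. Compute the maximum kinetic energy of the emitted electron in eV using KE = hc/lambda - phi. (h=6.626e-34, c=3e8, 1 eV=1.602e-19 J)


E_photon = hc / lambda
= (6.626e-34)(3e8) / (126.4e-9)
= 1.5726e-18 J
= 9.8166 eV
KE = E_photon - phi
= 9.8166 - 4.15
= 5.6666 eV

5.6666


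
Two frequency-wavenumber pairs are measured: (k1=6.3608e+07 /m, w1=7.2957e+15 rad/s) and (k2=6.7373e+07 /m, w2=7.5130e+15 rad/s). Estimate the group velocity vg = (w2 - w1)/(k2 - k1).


vg = (w2 - w1) / (k2 - k1)
= (7.5130e+15 - 7.2957e+15) / (6.7373e+07 - 6.3608e+07)
= 2.1730e+14 / 3.7650e+06
= 5.7716e+07 m/s

5.7716e+07


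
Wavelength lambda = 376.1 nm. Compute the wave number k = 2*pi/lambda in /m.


k = 2 * pi / lambda
= 6.2832 / (376.1e-9)
= 6.2832 / 3.7610e-07
= 1.6706e+07 /m

1.6706e+07


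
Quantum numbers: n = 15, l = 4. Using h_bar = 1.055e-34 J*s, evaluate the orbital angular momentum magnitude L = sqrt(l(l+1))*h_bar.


L = sqrt(l*(l+1)) * h_bar
= sqrt(4 * 5) * 1.055e-34
= sqrt(20) * 1.055e-34
= 4.4721 * 1.055e-34
= 4.7181e-34 J*s

4.7181e-34


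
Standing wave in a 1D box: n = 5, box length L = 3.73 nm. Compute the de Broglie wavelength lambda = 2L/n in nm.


lambda = 2L / n
= 2 * 3.73 / 5
= 7.46 / 5
= 1.492 nm

1.492


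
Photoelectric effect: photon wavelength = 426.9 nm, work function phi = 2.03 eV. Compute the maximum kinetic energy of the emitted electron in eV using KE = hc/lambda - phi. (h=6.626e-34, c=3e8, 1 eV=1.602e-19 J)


E_photon = hc / lambda
= (6.626e-34)(3e8) / (426.9e-9)
= 4.6564e-19 J
= 2.9066 eV
KE = E_photon - phi
= 2.9066 - 2.03
= 0.8766 eV

0.8766


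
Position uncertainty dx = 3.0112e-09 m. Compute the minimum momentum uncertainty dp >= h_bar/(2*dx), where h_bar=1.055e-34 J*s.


dp = h_bar / (2 * dx)
= 1.055e-34 / (2 * 3.0112e-09)
= 1.055e-34 / 6.0224e-09
= 1.7518e-26 kg*m/s

1.7518e-26


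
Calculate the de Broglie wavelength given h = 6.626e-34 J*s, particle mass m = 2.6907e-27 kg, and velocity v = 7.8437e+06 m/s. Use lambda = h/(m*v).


lambda = h / (m * v)
= 6.626e-34 / (2.6907e-27 * 7.8437e+06)
= 6.626e-34 / 2.1105e-20
= 3.1395e-14 m

3.1395e-14


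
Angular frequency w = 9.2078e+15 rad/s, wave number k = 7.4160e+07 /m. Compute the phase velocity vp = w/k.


vp = w / k
= 9.2078e+15 / 7.4160e+07
= 1.2416e+08 m/s

1.2416e+08


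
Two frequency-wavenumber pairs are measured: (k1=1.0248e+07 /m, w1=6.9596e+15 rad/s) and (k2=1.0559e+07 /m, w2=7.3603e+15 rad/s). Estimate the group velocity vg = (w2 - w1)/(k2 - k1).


vg = (w2 - w1) / (k2 - k1)
= (7.3603e+15 - 6.9596e+15) / (1.0559e+07 - 1.0248e+07)
= 4.0070e+14 / 3.1100e+05
= 1.2884e+09 m/s

1.2884e+09


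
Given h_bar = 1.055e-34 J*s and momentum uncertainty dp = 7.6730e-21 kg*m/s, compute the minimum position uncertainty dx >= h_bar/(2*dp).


dx = h_bar / (2 * dp)
= 1.055e-34 / (2 * 7.6730e-21)
= 1.055e-34 / 1.5346e-20
= 6.8748e-15 m

6.8748e-15


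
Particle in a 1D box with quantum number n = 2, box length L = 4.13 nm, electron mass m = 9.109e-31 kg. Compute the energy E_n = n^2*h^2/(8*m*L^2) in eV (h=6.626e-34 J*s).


E = n^2 * h^2 / (8 * m * L^2)
= 2^2 * (6.626e-34)^2 / (8 * 9.109e-31 * (4.13e-9)^2)
= 4 * 4.3904e-67 / (8 * 9.109e-31 * 1.7057e-17)
= 1.4129e-20 J
= 0.0882 eV

0.0882


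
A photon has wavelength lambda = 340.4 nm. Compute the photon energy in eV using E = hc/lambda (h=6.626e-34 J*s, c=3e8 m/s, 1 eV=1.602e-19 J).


E = hc / lambda
= (6.626e-34)(3e8) / (340.4e-9)
= 1.9878e-25 / 3.4040e-07
= 5.8396e-19 J
Converting to eV: 5.8396e-19 / 1.602e-19
= 3.6452 eV

3.6452


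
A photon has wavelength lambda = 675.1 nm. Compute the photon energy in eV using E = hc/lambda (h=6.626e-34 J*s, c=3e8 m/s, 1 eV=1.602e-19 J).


E = hc / lambda
= (6.626e-34)(3e8) / (675.1e-9)
= 1.9878e-25 / 6.7510e-07
= 2.9445e-19 J
Converting to eV: 2.9445e-19 / 1.602e-19
= 1.838 eV

1.838


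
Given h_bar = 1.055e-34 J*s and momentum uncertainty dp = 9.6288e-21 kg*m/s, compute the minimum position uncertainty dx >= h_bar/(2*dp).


dx = h_bar / (2 * dp)
= 1.055e-34 / (2 * 9.6288e-21)
= 1.055e-34 / 1.9258e-20
= 5.4784e-15 m

5.4784e-15


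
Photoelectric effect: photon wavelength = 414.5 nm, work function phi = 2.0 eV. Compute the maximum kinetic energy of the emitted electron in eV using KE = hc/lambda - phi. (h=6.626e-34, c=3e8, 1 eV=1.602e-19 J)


E_photon = hc / lambda
= (6.626e-34)(3e8) / (414.5e-9)
= 4.7957e-19 J
= 2.9935 eV
KE = E_photon - phi
= 2.9935 - 2.0
= 0.9935 eV

0.9935


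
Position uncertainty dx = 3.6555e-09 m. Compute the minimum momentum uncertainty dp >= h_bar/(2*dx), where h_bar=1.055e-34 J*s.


dp = h_bar / (2 * dx)
= 1.055e-34 / (2 * 3.6555e-09)
= 1.055e-34 / 7.3110e-09
= 1.4430e-26 kg*m/s

1.4430e-26


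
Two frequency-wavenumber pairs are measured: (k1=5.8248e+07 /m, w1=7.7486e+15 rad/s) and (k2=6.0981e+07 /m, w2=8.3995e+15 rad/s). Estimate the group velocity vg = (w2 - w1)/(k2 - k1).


vg = (w2 - w1) / (k2 - k1)
= (8.3995e+15 - 7.7486e+15) / (6.0981e+07 - 5.8248e+07)
= 6.5090e+14 / 2.7330e+06
= 2.3816e+08 m/s

2.3816e+08


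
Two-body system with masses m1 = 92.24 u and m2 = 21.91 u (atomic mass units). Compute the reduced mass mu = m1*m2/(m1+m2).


mu = m1 * m2 / (m1 + m2)
= 92.24 * 21.91 / (92.24 + 21.91)
= 2020.9784 / 114.15
= 17.7046 u

17.7046


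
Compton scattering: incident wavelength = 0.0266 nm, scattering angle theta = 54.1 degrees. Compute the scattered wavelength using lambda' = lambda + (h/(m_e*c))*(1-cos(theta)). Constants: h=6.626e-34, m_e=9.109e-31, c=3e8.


Compton wavelength: h/(m_e*c) = 2.4247e-12 m
d_lambda = 2.4247e-12 * (1 - cos(54.1 deg))
= 2.4247e-12 * 0.413628
= 1.0029e-12 m = 0.001003 nm
lambda' = 0.0266 + 0.001003
= 0.027603 nm

0.027603


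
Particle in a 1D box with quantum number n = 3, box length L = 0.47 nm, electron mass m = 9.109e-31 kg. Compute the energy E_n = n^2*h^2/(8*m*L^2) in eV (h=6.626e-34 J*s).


E = n^2 * h^2 / (8 * m * L^2)
= 3^2 * (6.626e-34)^2 / (8 * 9.109e-31 * (0.47e-9)^2)
= 9 * 4.3904e-67 / (8 * 9.109e-31 * 2.2090e-19)
= 2.4546e-18 J
= 15.3224 eV

15.3224


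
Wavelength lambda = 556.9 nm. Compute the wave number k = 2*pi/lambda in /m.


k = 2 * pi / lambda
= 6.2832 / (556.9e-9)
= 6.2832 / 5.5690e-07
= 1.1282e+07 /m

1.1282e+07


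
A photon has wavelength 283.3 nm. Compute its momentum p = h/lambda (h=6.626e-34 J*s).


p = h / lambda
= 6.626e-34 / (283.3e-9)
= 6.626e-34 / 2.8330e-07
= 2.3389e-27 kg*m/s

2.3389e-27


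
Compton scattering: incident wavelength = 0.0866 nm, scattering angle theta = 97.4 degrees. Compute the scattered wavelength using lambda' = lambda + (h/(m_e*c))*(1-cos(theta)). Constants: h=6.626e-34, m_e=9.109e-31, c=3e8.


Compton wavelength: h/(m_e*c) = 2.4247e-12 m
d_lambda = 2.4247e-12 * (1 - cos(97.4 deg))
= 2.4247e-12 * 1.128796
= 2.7370e-12 m = 0.002737 nm
lambda' = 0.0866 + 0.002737
= 0.089337 nm

0.089337


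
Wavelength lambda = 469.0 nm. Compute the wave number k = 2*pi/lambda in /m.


k = 2 * pi / lambda
= 6.2832 / (469.0e-9)
= 6.2832 / 4.6900e-07
= 1.3397e+07 /m

1.3397e+07


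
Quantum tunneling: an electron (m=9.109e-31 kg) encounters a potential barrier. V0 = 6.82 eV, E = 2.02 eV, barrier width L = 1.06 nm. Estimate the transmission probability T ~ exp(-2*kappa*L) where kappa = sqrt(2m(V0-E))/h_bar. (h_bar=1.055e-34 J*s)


V0 - E = 4.8 eV = 7.6896e-19 J
kappa = sqrt(2 * m * (V0-E)) / h_bar
= sqrt(2 * 9.109e-31 * 7.6896e-19) / 1.055e-34
= 1.1219e+10 /m
2*kappa*L = 2 * 1.1219e+10 * 1.06e-9
= 23.784
T = exp(-23.784) = 4.685142e-11

4.685142e-11


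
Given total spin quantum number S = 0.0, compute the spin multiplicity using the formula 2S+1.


Spin multiplicity = 2S + 1
= 2 * 0.0 + 1
= 0.0 + 1
= 1

1


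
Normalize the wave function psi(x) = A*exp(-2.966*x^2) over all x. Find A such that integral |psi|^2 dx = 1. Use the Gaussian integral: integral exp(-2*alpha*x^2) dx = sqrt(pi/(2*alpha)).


integral |psi|^2 dx = A^2 * sqrt(pi/(2*alpha)) = 1
A^2 = sqrt(2*alpha/pi)
= sqrt(2 * 2.966 / pi)
= 1.374123
A = sqrt(1.374123)
= 1.1722

1.1722


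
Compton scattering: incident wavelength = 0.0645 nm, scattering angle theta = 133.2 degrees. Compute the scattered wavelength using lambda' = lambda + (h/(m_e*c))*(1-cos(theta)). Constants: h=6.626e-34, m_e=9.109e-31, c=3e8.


Compton wavelength: h/(m_e*c) = 2.4247e-12 m
d_lambda = 2.4247e-12 * (1 - cos(133.2 deg))
= 2.4247e-12 * 1.684547
= 4.0845e-12 m = 0.004085 nm
lambda' = 0.0645 + 0.004085
= 0.068585 nm

0.068585


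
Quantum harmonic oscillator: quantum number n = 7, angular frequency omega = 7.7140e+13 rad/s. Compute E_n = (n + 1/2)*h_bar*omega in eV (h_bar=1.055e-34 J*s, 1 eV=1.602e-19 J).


E = (n + 1/2) * h_bar * omega
= (7 + 0.5) * 1.055e-34 * 7.7140e+13
= 7.5 * 8.1383e-21
= 6.1037e-20 J
= 0.381 eV

0.381


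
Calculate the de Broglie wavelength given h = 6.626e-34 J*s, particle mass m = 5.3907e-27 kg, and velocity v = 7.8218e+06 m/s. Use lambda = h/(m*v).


lambda = h / (m * v)
= 6.626e-34 / (5.3907e-27 * 7.8218e+06)
= 6.626e-34 / 4.2165e-20
= 1.5714e-14 m

1.5714e-14


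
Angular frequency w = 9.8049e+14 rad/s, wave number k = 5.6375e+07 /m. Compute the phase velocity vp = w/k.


vp = w / k
= 9.8049e+14 / 5.6375e+07
= 1.7392e+07 m/s

1.7392e+07


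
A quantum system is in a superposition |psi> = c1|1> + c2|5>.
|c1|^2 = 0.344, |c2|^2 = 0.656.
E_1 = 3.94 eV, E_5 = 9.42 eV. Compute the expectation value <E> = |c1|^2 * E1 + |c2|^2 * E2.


<E> = |c1|^2 * E1 + |c2|^2 * E2
= 0.344 * 3.94 + 0.656 * 9.42
= 1.3554 + 6.1795
= 7.5349 eV

7.5349


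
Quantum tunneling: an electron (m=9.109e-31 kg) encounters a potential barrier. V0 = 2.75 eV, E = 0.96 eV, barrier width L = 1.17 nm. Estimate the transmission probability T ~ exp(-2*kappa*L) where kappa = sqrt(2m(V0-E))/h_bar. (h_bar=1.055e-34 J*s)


V0 - E = 1.79 eV = 2.8676e-19 J
kappa = sqrt(2 * m * (V0-E)) / h_bar
= sqrt(2 * 9.109e-31 * 2.8676e-19) / 1.055e-34
= 6.8510e+09 /m
2*kappa*L = 2 * 6.8510e+09 * 1.17e-9
= 16.0314
T = exp(-16.0314) = 1.090562e-07

1.090562e-07


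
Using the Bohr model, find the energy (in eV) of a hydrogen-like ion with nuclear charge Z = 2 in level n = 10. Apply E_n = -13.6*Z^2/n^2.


E_n = -13.6 * Z^2 / n^2
= -13.6 * 2^2 / 10^2
= -13.6 * 4 / 100
= -0.544 eV

-0.544


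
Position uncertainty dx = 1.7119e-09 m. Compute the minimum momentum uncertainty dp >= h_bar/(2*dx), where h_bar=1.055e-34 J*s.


dp = h_bar / (2 * dx)
= 1.055e-34 / (2 * 1.7119e-09)
= 1.055e-34 / 3.4238e-09
= 3.0814e-26 kg*m/s

3.0814e-26


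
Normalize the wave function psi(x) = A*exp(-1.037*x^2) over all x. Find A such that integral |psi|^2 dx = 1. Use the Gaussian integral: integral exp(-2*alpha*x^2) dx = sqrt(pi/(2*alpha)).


integral |psi|^2 dx = A^2 * sqrt(pi/(2*alpha)) = 1
A^2 = sqrt(2*alpha/pi)
= sqrt(2 * 1.037 / pi)
= 0.812511
A = sqrt(0.812511)
= 0.9014

0.9014


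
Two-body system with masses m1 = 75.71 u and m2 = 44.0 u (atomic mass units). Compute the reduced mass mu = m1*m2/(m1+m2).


mu = m1 * m2 / (m1 + m2)
= 75.71 * 44.0 / (75.71 + 44.0)
= 3331.24 / 119.71
= 27.8276 u

27.8276


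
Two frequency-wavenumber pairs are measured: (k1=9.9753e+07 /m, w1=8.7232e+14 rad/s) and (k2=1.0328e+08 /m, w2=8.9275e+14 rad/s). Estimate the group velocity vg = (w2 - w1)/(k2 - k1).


vg = (w2 - w1) / (k2 - k1)
= (8.9275e+14 - 8.7232e+14) / (1.0328e+08 - 9.9753e+07)
= 2.0430e+13 / 3.5270e+06
= 5.7925e+06 m/s

5.7925e+06


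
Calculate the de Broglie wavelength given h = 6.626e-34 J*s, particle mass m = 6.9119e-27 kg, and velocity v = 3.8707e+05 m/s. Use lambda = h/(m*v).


lambda = h / (m * v)
= 6.626e-34 / (6.9119e-27 * 3.8707e+05)
= 6.626e-34 / 2.6754e-21
= 2.4766e-13 m

2.4766e-13


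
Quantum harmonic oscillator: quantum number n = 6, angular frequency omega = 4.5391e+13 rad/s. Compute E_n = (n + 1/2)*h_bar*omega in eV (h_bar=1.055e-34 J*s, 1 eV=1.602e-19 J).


E = (n + 1/2) * h_bar * omega
= (6 + 0.5) * 1.055e-34 * 4.5391e+13
= 6.5 * 4.7888e-21
= 3.1127e-20 J
= 0.1943 eV

0.1943


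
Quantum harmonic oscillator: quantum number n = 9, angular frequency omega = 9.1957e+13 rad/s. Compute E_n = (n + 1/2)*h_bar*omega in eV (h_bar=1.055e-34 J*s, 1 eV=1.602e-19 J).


E = (n + 1/2) * h_bar * omega
= (9 + 0.5) * 1.055e-34 * 9.1957e+13
= 9.5 * 9.7015e-21
= 9.2164e-20 J
= 0.5753 eV

0.5753


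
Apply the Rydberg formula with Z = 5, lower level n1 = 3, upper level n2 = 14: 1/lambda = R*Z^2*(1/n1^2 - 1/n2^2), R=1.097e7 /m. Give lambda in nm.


1/lambda = R * Z^2 * (1/n1^2 - 1/n2^2)
= 1.097e7 * 5^2 * (1/3^2 - 1/14^2)
= 1.097e7 * 25 * (0.111111 - 0.005102)
= 2.9073e+07 /m
lambda = 1 / 2.9073e+07
= 34.3962 nm

34.3962


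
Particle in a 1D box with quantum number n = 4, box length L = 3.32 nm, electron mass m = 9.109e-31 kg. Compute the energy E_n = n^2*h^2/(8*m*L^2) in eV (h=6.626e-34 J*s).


E = n^2 * h^2 / (8 * m * L^2)
= 4^2 * (6.626e-34)^2 / (8 * 9.109e-31 * (3.32e-9)^2)
= 16 * 4.3904e-67 / (8 * 9.109e-31 * 1.1022e-17)
= 8.7455e-20 J
= 0.5459 eV

0.5459


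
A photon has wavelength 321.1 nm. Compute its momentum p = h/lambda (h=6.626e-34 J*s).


p = h / lambda
= 6.626e-34 / (321.1e-9)
= 6.626e-34 / 3.2110e-07
= 2.0635e-27 kg*m/s

2.0635e-27


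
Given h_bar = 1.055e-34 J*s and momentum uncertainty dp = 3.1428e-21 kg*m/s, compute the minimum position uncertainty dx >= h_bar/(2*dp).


dx = h_bar / (2 * dp)
= 1.055e-34 / (2 * 3.1428e-21)
= 1.055e-34 / 6.2856e-21
= 1.6784e-14 m

1.6784e-14


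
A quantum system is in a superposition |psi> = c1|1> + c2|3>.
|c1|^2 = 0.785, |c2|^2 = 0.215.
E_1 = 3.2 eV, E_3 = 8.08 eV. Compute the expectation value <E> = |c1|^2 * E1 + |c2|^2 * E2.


<E> = |c1|^2 * E1 + |c2|^2 * E2
= 0.785 * 3.2 + 0.215 * 8.08
= 2.512 + 1.7372
= 4.2492 eV

4.2492


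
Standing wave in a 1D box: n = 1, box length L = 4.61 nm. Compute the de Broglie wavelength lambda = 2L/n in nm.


lambda = 2L / n
= 2 * 4.61 / 1
= 9.22 / 1
= 9.22 nm

9.22


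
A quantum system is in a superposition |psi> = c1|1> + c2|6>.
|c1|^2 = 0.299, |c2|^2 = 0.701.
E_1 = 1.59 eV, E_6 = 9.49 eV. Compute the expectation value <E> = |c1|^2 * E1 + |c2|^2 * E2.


<E> = |c1|^2 * E1 + |c2|^2 * E2
= 0.299 * 1.59 + 0.701 * 9.49
= 0.4754 + 6.6525
= 7.1279 eV

7.1279


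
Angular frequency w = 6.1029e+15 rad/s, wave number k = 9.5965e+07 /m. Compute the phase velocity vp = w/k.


vp = w / k
= 6.1029e+15 / 9.5965e+07
= 6.3595e+07 m/s

6.3595e+07


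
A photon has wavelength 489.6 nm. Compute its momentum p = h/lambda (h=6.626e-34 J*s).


p = h / lambda
= 6.626e-34 / (489.6e-9)
= 6.626e-34 / 4.8960e-07
= 1.3533e-27 kg*m/s

1.3533e-27


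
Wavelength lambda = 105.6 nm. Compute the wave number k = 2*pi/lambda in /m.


k = 2 * pi / lambda
= 6.2832 / (105.6e-9)
= 6.2832 / 1.0560e-07
= 5.9500e+07 /m

5.9500e+07


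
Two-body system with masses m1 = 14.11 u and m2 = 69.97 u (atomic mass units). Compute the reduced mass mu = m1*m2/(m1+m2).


mu = m1 * m2 / (m1 + m2)
= 14.11 * 69.97 / (14.11 + 69.97)
= 987.2767 / 84.08
= 11.7421 u

11.7421


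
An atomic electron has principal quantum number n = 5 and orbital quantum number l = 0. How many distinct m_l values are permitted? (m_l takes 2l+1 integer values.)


m_l ranges from -l to +l in integer steps
So m_l goes from -0 to +0
Count = 2l + 1 = 2*0 + 1
= 1

1


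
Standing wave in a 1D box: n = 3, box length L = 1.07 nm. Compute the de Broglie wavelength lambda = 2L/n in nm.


lambda = 2L / n
= 2 * 1.07 / 3
= 2.14 / 3
= 0.7133 nm

0.7133


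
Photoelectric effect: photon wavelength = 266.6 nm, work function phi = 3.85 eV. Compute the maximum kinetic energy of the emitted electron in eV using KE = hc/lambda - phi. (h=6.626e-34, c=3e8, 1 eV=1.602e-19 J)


E_photon = hc / lambda
= (6.626e-34)(3e8) / (266.6e-9)
= 7.4561e-19 J
= 4.6543 eV
KE = E_photon - phi
= 4.6543 - 3.85
= 0.8043 eV

0.8043


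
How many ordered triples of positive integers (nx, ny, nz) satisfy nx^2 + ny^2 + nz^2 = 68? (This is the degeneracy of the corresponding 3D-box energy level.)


Enumerate all (nx, ny, nz) with nx^2 + ny^2 + nz^2 = 68:
(4,4,6)
(4,6,4)
(6,4,4)
Total degeneracy = 3

3


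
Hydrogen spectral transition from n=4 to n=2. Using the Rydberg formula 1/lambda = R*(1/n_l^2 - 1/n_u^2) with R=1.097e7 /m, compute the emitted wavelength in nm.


1/lambda = R * (1/n_l^2 - 1/n_u^2)
= 1.097e7 * (1/2^2 - 1/4^2)
= 1.097e7 * (0.25 - 0.0625)
= 1.097e7 * 0.1875
= 2.0569e+06 /m
lambda = 1 / 2.0569e+06 = 486.1744 nm

486.1744


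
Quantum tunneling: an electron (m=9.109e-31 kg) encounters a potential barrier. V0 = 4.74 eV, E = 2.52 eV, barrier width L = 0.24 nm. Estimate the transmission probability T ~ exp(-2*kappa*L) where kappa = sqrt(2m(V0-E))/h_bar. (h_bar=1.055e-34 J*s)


V0 - E = 2.22 eV = 3.5564e-19 J
kappa = sqrt(2 * m * (V0-E)) / h_bar
= sqrt(2 * 9.109e-31 * 3.5564e-19) / 1.055e-34
= 7.6297e+09 /m
2*kappa*L = 2 * 7.6297e+09 * 0.24e-9
= 3.6622
T = exp(-3.6622) = 2.567492e-02

2.567492e-02


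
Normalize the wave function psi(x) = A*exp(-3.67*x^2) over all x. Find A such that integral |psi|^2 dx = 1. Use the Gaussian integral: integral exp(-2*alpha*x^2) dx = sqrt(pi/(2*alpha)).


integral |psi|^2 dx = A^2 * sqrt(pi/(2*alpha)) = 1
A^2 = sqrt(2*alpha/pi)
= sqrt(2 * 3.67 / pi)
= 1.528527
A = sqrt(1.528527)
= 1.2363

1.2363


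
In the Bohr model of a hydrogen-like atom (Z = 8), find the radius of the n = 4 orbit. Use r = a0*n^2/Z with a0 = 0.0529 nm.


r = a0 * n^2 / Z
= 0.0529 * 4^2 / 8
= 0.0529 * 16 / 8
= 0.1058 nm

0.1058


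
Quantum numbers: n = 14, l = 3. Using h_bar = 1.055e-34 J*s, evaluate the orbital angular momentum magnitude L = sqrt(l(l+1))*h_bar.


L = sqrt(l*(l+1)) * h_bar
= sqrt(3 * 4) * 1.055e-34
= sqrt(12) * 1.055e-34
= 3.4641 * 1.055e-34
= 3.6546e-34 J*s

3.6546e-34


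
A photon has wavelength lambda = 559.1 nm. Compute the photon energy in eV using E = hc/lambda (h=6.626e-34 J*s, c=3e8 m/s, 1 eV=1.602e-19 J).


E = hc / lambda
= (6.626e-34)(3e8) / (559.1e-9)
= 1.9878e-25 / 5.5910e-07
= 3.5554e-19 J
Converting to eV: 3.5554e-19 / 1.602e-19
= 2.2193 eV

2.2193


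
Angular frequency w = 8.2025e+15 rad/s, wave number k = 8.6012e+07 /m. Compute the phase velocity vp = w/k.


vp = w / k
= 8.2025e+15 / 8.6012e+07
= 9.5365e+07 m/s

9.5365e+07


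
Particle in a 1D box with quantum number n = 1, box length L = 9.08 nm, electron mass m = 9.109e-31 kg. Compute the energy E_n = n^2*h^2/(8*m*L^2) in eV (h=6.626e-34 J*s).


E = n^2 * h^2 / (8 * m * L^2)
= 1^2 * (6.626e-34)^2 / (8 * 9.109e-31 * (9.08e-9)^2)
= 1 * 4.3904e-67 / (8 * 9.109e-31 * 8.2446e-17)
= 7.3075e-22 J
= 0.0046 eV

0.0046


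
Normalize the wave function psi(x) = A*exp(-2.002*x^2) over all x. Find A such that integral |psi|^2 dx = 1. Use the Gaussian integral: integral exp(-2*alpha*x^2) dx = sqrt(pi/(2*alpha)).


integral |psi|^2 dx = A^2 * sqrt(pi/(2*alpha)) = 1
A^2 = sqrt(2*alpha/pi)
= sqrt(2 * 2.002 / pi)
= 1.128943
A = sqrt(1.128943)
= 1.0625

1.0625


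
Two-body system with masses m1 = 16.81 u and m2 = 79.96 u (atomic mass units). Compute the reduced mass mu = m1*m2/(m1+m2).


mu = m1 * m2 / (m1 + m2)
= 16.81 * 79.96 / (16.81 + 79.96)
= 1344.1276 / 96.77
= 13.8899 u

13.8899


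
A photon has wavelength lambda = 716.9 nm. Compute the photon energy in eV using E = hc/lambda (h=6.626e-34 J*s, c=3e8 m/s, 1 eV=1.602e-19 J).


E = hc / lambda
= (6.626e-34)(3e8) / (716.9e-9)
= 1.9878e-25 / 7.1690e-07
= 2.7728e-19 J
Converting to eV: 2.7728e-19 / 1.602e-19
= 1.7308 eV

1.7308


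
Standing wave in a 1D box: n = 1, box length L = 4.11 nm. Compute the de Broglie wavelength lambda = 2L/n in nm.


lambda = 2L / n
= 2 * 4.11 / 1
= 8.22 / 1
= 8.22 nm

8.22


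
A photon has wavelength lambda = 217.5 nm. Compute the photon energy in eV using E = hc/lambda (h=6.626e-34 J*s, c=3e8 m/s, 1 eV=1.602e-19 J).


E = hc / lambda
= (6.626e-34)(3e8) / (217.5e-9)
= 1.9878e-25 / 2.1750e-07
= 9.1393e-19 J
Converting to eV: 9.1393e-19 / 1.602e-19
= 5.7049 eV

5.7049


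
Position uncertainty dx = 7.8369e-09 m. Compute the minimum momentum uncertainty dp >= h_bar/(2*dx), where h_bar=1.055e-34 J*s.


dp = h_bar / (2 * dx)
= 1.055e-34 / (2 * 7.8369e-09)
= 1.055e-34 / 1.5674e-08
= 6.7310e-27 kg*m/s

6.7310e-27


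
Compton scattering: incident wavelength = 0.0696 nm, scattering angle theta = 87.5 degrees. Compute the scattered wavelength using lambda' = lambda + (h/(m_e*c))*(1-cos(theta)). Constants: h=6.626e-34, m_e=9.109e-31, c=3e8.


Compton wavelength: h/(m_e*c) = 2.4247e-12 m
d_lambda = 2.4247e-12 * (1 - cos(87.5 deg))
= 2.4247e-12 * 0.956381
= 2.3189e-12 m = 0.002319 nm
lambda' = 0.0696 + 0.002319
= 0.071919 nm

0.071919


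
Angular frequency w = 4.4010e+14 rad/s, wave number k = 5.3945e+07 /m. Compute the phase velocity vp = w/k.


vp = w / k
= 4.4010e+14 / 5.3945e+07
= 8.1583e+06 m/s

8.1583e+06


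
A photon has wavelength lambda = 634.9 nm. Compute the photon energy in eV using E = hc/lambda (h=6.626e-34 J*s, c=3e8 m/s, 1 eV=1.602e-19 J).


E = hc / lambda
= (6.626e-34)(3e8) / (634.9e-9)
= 1.9878e-25 / 6.3490e-07
= 3.1309e-19 J
Converting to eV: 3.1309e-19 / 1.602e-19
= 1.9544 eV

1.9544
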